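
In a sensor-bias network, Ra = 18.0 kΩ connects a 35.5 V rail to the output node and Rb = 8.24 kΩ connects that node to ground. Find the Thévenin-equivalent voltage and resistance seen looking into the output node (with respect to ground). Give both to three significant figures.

V_th is the open-circuit tap voltage: 35.5 × 8.24/(18.0 + 8.24) = 11.1 V.
With the supply zeroed, Ra and Rb appear in parallel from the tap: R_th = Ra‖Rb = (18.0 × 8.24)/26.24 = 5.65 kΩ.

V_th = 11.1 V, R_th = 5.65 kΩ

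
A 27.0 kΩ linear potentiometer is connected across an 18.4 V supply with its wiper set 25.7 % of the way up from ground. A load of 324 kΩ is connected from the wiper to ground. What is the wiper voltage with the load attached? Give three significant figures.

V ≈ 4.65 V

The wiper splits the pot into (1−α)R = 20.06 kΩ above and αR = 6.939 kΩ below.
Lower section ‖ load = 6.794 kΩ.
V_wiper = 18.4 × 6.794/(20.06 + 6.794) = 4.65 V.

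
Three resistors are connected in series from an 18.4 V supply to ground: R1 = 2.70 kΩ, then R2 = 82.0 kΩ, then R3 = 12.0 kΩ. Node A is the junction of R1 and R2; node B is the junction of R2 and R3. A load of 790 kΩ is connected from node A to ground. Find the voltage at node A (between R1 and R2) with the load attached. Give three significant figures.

Below node A the series string R2+R3 = 94.00 kΩ sits in parallel with the 790 kΩ load: 84.00 kΩ.
V_A = 18.4 × 84.00/(2.70 + 84.00) = 17.8 V.

V ≈ 17.8 V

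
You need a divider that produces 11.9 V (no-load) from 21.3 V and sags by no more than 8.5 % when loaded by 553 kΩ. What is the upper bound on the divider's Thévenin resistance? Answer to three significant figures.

Loading drop = R_th/(R_th + R_L) ≤ 0.0850, so R_th ≤ R_L · ε/(1−ε) = 553 kΩ × 0.0850/0.9150 = 51.4 kΩ.

R_th ≤ 51.4 kΩ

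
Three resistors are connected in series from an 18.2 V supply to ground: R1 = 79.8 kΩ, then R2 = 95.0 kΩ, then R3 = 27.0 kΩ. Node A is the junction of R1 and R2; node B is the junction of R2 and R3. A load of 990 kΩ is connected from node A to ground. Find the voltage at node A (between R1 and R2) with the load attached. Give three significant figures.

Below node A the series string R2+R3 = 122.0 kΩ sits in parallel with the 990 kΩ load: 108.6 kΩ.
V_A = 18.2 × 108.6/(79.8 + 108.6) = 10.5 V.

V ≈ 10.5 V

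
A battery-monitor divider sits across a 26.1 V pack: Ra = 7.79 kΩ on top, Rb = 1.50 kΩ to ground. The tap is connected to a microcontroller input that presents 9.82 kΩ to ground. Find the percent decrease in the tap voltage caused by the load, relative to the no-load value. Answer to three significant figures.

11.4 %

The divider's output (Thévenin) resistance is Ra‖Rb = 1.258 kΩ.
Fractional drop under load = R_th/(R_th + R_L) = 1.258 / (1.258 + 9.82) = 0.1135.
So the output falls by 11.4 %.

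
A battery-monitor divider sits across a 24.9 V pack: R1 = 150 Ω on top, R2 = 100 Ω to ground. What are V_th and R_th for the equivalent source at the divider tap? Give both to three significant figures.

V_th is the open-circuit tap voltage: 24.9 × 100/(150 + 100) = 9.96 V.
With the supply zeroed, R1 and R2 appear in parallel from the tap: R_th = R1‖R2 = (150 × 100)/250.0 = 60.0 Ω.

V_th = 9.96 V, R_th = 60.0 Ω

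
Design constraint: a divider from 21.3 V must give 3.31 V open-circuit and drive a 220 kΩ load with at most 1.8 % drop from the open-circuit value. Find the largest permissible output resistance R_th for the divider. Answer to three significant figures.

R_th ≤ 4.03 kΩ

Loading drop = R_th/(R_th + R_L) ≤ 0.0180, so R_th ≤ R_L · ε/(1−ε) = 220 kΩ × 0.0180/0.9820 = 4.03 kΩ.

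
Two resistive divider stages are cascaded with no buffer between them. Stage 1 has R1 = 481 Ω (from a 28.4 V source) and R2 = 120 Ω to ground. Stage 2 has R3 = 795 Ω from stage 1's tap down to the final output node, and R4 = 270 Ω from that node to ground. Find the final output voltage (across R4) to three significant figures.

Stage 2 presents R3+R4 = 1065 Ω as a load on stage 1's tap.
Stage 1's lower leg becomes R2‖(R3+R4) = 107.8 Ω, so V_mid = 28.4 × 107.8/588.8 = 5.201 V.
Stage 2 is itself unloaded: V_out = V_mid × R4/(R3+R4) = 5.201 × 270/1065 = 1.32 V.

V_out ≈ 1.32 V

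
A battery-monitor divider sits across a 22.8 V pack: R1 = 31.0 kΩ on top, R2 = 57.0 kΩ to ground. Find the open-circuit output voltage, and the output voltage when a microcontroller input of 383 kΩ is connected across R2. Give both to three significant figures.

Unloaded: 14.8 V; loaded: 14.0 V

Open-circuit: V = 22.8 × 57.0/(31.0 + 57.0) = 14.8 V.
With the load, R2 becomes R2‖R_L = 49.62 kΩ, so V = 22.8 × 49.62/80.62 = 14.0 V.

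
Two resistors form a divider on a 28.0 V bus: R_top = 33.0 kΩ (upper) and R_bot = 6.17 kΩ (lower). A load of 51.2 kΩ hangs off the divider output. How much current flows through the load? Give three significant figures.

I_L ≈ 0.0782 mA

R_bot‖R_L = 5.506 kΩ; V_out = 28.0 × 5.506/38.51 = 4.004 V.
I_L = V_out / R_L = 4.004 / 51.2 kΩ = 0.0782 mA.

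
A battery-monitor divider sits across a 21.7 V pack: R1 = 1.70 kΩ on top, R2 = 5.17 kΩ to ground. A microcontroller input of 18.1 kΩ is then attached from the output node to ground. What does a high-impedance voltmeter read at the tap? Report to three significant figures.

V_out ≈ 15.3 V

The load sits in parallel with R2: R2‖R_L = (5.17 × 18.1) / (5.17 + 18.1) = 4.021 kΩ.
V_out = 21.7 × 4.021 / (1.70 + 4.021) = 21.7 × 4.021/5.721 = 15.3 V.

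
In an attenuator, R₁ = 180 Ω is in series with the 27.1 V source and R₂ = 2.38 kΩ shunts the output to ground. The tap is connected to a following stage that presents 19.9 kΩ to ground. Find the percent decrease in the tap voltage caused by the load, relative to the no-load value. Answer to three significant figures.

0.834 %

The divider's output (Thévenin) resistance is R₁‖R₂ = 167.3 Ω.
Fractional drop under load = R_th/(R_th + R_L) = 167.3 / (167.3 + 19900) = 0.008339.
So the output falls by 0.834 %.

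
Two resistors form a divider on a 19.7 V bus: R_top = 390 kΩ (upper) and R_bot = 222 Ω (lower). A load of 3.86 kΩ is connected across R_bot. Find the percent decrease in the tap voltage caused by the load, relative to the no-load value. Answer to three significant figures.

5.44 %

The divider's output (Thévenin) resistance is R_top‖R_bot = 221.9 Ω.
Fractional drop under load = R_th/(R_th + R_L) = 221.9 / (221.9 + 3860) = 0.05436.
So the output falls by 5.44 %.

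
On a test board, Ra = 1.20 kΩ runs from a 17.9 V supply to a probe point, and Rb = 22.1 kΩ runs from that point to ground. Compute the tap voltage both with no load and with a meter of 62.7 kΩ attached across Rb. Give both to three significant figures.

Open-circuit: V = 17.9 × 22.1/(1.20 + 22.1) = 17.0 V.
With the load, Rb becomes Rb‖R_L = 16.34 kΩ, so V = 17.9 × 16.34/17.54 = 16.7 V.

Unloaded: 17.0 V; loaded: 16.7 V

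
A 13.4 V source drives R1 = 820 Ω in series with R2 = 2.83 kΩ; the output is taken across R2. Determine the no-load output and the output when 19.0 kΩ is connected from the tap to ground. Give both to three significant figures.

Unloaded: 10.4 V; loaded: 10.1 V

Open-circuit: V = 13.4 × 2830/(820 + 2830) = 10.4 V.
With the load, R2 becomes R2‖R_L = 2463 Ω, so V = 13.4 × 2463/3283 = 10.1 V.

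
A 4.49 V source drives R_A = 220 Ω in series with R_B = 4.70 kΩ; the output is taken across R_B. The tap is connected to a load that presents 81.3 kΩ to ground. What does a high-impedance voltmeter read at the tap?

The load sits in parallel with R_B: R_B‖R_L = (4700 × 81300) / (4700 + 81300) = 4443 Ω.
V_out = 4.49 × 4443 / (220 + 4443) = 4.49 × 4443/4663 = 4.28 V.

V_out ≈ 4.28 V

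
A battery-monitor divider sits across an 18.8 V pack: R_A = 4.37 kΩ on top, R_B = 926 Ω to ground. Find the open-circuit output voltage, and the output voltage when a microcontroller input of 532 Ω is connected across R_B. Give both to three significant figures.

Unloaded: 3.29 V; loaded: 1.35 V

Open-circuit: V = 18.8 × 926/(4370 + 926) = 3.29 V.
With the load, R_B becomes R_B‖R_L = 337.9 Ω, so V = 18.8 × 337.9/4708 = 1.35 V.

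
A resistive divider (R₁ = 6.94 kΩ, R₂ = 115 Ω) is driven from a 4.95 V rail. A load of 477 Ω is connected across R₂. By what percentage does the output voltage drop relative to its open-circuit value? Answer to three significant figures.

19.2 %

The divider's output (Thévenin) resistance is R₁‖R₂ = 113.1 Ω.
Fractional drop under load = R_th/(R_th + R_L) = 113.1 / (113.1 + 477) = 0.1917.
So the output falls by 19.2 %.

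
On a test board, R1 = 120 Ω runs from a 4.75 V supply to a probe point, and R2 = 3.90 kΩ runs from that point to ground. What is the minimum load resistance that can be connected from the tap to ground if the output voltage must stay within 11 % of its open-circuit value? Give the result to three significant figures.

Output resistance R_th = R1‖R2 = (120 × 3900)/4020 = 116.4 Ω.
The fractional drop is R_th/(R_th + R_L); requiring this ≤ 0.110 gives R_L ≥ R_th(1/0.110 − 1) = 116.4 × 8.091 = 942 Ω.

R_L(min) ≈ 942 Ω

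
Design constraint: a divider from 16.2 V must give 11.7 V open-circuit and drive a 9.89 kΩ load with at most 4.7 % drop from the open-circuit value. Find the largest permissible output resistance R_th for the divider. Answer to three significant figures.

R_th ≤ 488 Ω

Loading drop = R_th/(R_th + R_L) ≤ 0.0470, so R_th ≤ R_L · ε/(1−ε) = 9.89 kΩ × 0.0470/0.9530 = 488 Ω.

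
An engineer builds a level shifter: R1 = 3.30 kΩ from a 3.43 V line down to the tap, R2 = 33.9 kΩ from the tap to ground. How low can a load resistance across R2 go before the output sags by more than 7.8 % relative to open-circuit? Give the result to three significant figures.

R_L(min) ≈ 35.5 kΩ

Output resistance R_th = R1‖R2 = (3.30 × 33.9)/37.20 = 3.007 kΩ.
The fractional drop is R_th/(R_th + R_L); requiring this ≤ 0.0780 gives R_L ≥ R_th(1/0.0780 − 1) = 3.007 × 11.82 = 35.5 kΩ.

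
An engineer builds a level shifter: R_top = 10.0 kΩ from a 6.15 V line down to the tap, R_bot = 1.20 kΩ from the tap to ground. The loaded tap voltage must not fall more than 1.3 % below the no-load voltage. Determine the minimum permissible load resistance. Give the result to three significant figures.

R_L(min) ≈ 81.3 kΩ

Output resistance R_th = R_top‖R_bot = (10.0 × 1.20)/11.20 = 1.071 kΩ.
The fractional drop is R_th/(R_th + R_L); requiring this ≤ 0.0130 gives R_L ≥ R_th(1/0.0130 − 1) = 1.071 × 75.92 = 81.3 kΩ.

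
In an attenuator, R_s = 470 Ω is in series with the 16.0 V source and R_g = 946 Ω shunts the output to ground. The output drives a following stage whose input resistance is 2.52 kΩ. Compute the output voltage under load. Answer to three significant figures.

V_out ≈ 9.50 V

The load sits in parallel with R_g: R_g‖R_L = (946 × 2520) / (946 + 2520) = 687.8 Ω.
V_out = 16.0 × 687.8 / (470 + 687.8) = 16.0 × 687.8/1158 = 9.50 V.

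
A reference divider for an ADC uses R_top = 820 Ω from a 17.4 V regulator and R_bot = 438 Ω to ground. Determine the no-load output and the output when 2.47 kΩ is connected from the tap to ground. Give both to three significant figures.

Unloaded: 6.06 V; loaded: 5.43 V

Open-circuit: V = 17.4 × 438/(820 + 438) = 6.06 V.
With the load, R_bot becomes R_bot‖R_L = 372.0 Ω, so V = 17.4 × 372.0/1192 = 5.43 V.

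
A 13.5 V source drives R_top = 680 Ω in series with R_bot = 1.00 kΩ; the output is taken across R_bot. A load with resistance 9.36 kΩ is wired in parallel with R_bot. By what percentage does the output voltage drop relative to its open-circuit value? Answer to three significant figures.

The divider's output (Thévenin) resistance is R_top‖R_bot = 404.8 Ω.
Fractional drop under load = R_th/(R_th + R_L) = 404.8 / (404.8 + 9360) = 0.04145.
So the output falls by 4.15 %.

4.15 %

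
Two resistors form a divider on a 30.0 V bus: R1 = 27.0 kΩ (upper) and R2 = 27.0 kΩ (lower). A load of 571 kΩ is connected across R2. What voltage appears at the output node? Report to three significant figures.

V_out ≈ 14.7 V

The load sits in parallel with R2: R2‖R_L = (27.0 × 571) / (27.0 + 571) = 25.78 kΩ.
V_out = 30.0 × 25.78 / (27.0 + 25.78) = 30.0 × 25.78/52.78 = 14.7 V.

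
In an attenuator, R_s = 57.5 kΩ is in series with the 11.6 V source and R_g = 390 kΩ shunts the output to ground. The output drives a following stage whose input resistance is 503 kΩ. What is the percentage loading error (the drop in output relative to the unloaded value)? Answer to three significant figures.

The divider's output (Thévenin) resistance is R_s‖R_g = 50.11 kΩ.
Fractional drop under load = R_th/(R_th + R_L) = 50.11 / (50.11 + 503) = 0.09060.
So the output falls by 9.06 %.

9.06 %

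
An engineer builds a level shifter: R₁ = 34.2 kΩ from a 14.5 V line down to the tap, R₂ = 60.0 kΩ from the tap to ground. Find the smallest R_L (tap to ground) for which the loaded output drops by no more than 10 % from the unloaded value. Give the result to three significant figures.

R_L(min) ≈ 196 kΩ

Output resistance R_th = R₁‖R₂ = (34.2 × 60.0)/94.20 = 21.78 kΩ.
The fractional drop is R_th/(R_th + R_L); requiring this ≤ 0.100 gives R_L ≥ R_th(1/0.100 − 1) = 21.78 × 9.000 = 196 kΩ.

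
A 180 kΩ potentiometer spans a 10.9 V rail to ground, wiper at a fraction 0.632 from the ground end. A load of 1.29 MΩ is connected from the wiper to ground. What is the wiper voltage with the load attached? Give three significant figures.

V ≈ 6.67 V

The wiper splits the pot into (1−α)R = 66.24 kΩ above and αR = 113.8 kΩ below.
Lower section ‖ load = 104.5 kΩ.
V_wiper = 10.9 × 104.5/(66.24 + 104.5) = 6.67 V.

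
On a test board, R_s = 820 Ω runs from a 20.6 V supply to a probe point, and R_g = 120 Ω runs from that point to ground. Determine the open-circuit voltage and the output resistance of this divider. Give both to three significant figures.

V_th = 2.63 V, R_th = 105 Ω

V_th is the open-circuit tap voltage: 20.6 × 120/(820 + 120) = 2.63 V.
With the supply zeroed, R_s and R_g appear in parallel from the tap: R_th = R_s‖R_g = (820 × 120)/940.0 = 105 Ω.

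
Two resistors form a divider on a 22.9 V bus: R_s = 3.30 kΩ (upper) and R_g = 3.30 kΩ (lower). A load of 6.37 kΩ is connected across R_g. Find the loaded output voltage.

V_out ≈ 9.09 V

The load sits in parallel with R_g: R_g‖R_L = (3.30 × 6.37) / (3.30 + 6.37) = 2.174 kΩ.
V_out = 22.9 × 2.174 / (3.30 + 2.174) = 22.9 × 2.174/5.474 = 9.09 V.
(Unloaded it would have been 11.4 V.)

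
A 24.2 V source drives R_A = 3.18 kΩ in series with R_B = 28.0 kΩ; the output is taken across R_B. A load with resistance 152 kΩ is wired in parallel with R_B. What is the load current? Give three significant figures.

I_L ≈ 0.140 mA

R_B‖R_L = 23.64 kΩ; V_out = 24.2 × 23.64/26.82 = 21.33 V.
I_L = V_out / R_L = 21.33 / 152 kΩ = 0.140 mA.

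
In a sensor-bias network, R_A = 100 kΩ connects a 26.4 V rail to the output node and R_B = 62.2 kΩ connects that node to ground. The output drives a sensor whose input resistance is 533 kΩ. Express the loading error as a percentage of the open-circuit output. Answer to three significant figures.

The divider's output (Thévenin) resistance is R_A‖R_B = 38.35 kΩ.
Fractional drop under load = R_th/(R_th + R_L) = 38.35 / (38.35 + 533) = 0.06712.
So the output falls by 6.71 %.

6.71 %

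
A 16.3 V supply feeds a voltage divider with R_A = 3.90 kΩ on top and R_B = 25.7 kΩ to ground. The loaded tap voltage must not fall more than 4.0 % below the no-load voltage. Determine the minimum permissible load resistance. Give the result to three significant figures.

R_L(min) ≈ 81.3 kΩ

Output resistance R_th = R_A‖R_B = (3.90 × 25.7)/29.60 = 3.386 kΩ.
The fractional drop is R_th/(R_th + R_L); requiring this ≤ 0.0400 gives R_L ≥ R_th(1/0.0400 − 1) = 3.386 × 24.00 = 81.3 kΩ.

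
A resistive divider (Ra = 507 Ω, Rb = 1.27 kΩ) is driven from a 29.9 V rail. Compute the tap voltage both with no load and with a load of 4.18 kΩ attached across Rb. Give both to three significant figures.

Open-circuit: V = 29.9 × 1270/(507 + 1270) = 21.4 V.
With the load, Rb becomes Rb‖R_L = 974.1 Ω, so V = 29.9 × 974.1/1481 = 19.7 V.

Unloaded: 21.4 V; loaded: 19.7 V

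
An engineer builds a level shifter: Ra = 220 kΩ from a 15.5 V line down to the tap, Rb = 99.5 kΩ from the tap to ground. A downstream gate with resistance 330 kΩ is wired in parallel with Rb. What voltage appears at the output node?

V_out ≈ 4.00 V

The load sits in parallel with Rb: Rb‖R_L = (99.5 × 330) / (99.5 + 330) = 76.45 kΩ.
V_out = 15.5 × 76.45 / (220 + 76.45) = 15.5 × 76.45/296.4 = 4.00 V.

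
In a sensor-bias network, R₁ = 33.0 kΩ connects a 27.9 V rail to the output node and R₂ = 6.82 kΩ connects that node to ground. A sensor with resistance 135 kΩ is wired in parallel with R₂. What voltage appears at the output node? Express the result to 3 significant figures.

V_out ≈ 4.59 V

The load sits in parallel with R₂: R₂‖R_L = (6.82 × 135) / (6.82 + 135) = 6.492 kΩ.
V_out = 27.9 × 6.492 / (33.0 + 6.492) = 27.9 × 6.492/39.49 = 4.59 V.
(Unloaded it would have been 4.78 V.)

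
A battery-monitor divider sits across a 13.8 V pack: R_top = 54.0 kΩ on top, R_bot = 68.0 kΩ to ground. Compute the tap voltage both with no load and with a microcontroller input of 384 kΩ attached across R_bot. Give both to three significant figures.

Unloaded: 7.69 V; loaded: 7.13 V

Open-circuit: V = 13.8 × 68.0/(54.0 + 68.0) = 7.69 V.
With the load, R_bot becomes R_bot‖R_L = 57.77 kΩ, so V = 13.8 × 57.77/111.8 = 7.13 V.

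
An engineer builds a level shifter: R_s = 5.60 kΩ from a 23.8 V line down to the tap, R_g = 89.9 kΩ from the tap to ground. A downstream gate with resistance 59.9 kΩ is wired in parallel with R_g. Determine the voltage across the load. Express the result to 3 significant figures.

V_out ≈ 20.6 V

The load sits in parallel with R_g: R_g‖R_L = (89.9 × 59.9) / (89.9 + 59.9) = 35.95 kΩ.
V_out = 23.8 × 35.95 / (5.60 + 35.95) = 23.8 × 35.95/41.55 = 20.6 V.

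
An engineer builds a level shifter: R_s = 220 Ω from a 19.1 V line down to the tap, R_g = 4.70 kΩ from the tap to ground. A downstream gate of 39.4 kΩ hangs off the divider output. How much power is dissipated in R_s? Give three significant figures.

Total resistance from the source is R_s + (R_g‖R_L) = 4419 Ω, so I = 19.1/4419 Ω = 4.322 mA.
P = I²·R_s = (4.322 mA)² × 220 Ω = 4.11 mW.

P ≈ 4.11 mW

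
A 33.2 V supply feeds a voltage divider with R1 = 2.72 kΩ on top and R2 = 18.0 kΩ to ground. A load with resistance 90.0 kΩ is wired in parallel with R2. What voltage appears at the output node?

The load sits in parallel with R2: R2‖R_L = (18.0 × 90.0) / (18.0 + 90.0) = 15.00 kΩ.
V_out = 33.2 × 15.00 / (2.72 + 15.00) = 33.2 × 15.00/17.72 = 28.1 V.
(Unloaded it would have been 28.8 V.)

V_out ≈ 28.1 V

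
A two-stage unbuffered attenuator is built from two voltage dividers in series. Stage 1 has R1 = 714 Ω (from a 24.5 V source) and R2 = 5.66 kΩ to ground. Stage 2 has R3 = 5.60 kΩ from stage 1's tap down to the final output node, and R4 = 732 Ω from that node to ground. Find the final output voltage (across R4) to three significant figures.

Stage 2 presents R3+R4 = 6332 Ω as a load on stage 1's tap.
Stage 1's lower leg becomes R2‖(R3+R4) = 2989 Ω, so V_mid = 24.5 × 2989/3703 = 19.78 V.
Stage 2 is itself unloaded: V_out = V_mid × R4/(R3+R4) = 19.78 × 732/6332 = 2.29 V.

V_out ≈ 2.29 V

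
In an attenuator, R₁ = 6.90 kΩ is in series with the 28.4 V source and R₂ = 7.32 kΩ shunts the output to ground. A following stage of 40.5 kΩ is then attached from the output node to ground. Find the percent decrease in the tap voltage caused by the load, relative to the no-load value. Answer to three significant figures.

8.06 %

Unloaded V = 28.4 × 7.32/14.22 = 14.619 V.
Loaded: R₂‖R_L = 6.199 kΩ, giving V = 28.4 × 6.199/13.10 = 13.441 V.
Drop = (14.619 − 13.441) / 14.619 = 8.06 %.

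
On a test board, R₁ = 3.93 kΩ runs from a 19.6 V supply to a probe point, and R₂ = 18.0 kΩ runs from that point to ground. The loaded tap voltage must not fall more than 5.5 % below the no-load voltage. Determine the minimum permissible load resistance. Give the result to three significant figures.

R_L(min) ≈ 55.4 kΩ

Output resistance R_th = R₁‖R₂ = (3.93 × 18.0)/21.93 = 3.226 kΩ.
The fractional drop is R_th/(R_th + R_L); requiring this ≤ 0.0550 gives R_L ≥ R_th(1/0.0550 − 1) = 3.226 × 17.18 = 55.4 kΩ.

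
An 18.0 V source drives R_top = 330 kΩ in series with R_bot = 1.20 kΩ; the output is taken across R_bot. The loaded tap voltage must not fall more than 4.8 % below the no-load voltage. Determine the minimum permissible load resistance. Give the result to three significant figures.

R_L(min) ≈ 23.7 kΩ

Output resistance R_th = R_top‖R_bot = (330 × 1.20)/331.2 = 1.196 kΩ.
The fractional drop is R_th/(R_th + R_L); requiring this ≤ 0.0480 gives R_L ≥ R_th(1/0.0480 − 1) = 1.196 × 19.83 = 23.7 kΩ.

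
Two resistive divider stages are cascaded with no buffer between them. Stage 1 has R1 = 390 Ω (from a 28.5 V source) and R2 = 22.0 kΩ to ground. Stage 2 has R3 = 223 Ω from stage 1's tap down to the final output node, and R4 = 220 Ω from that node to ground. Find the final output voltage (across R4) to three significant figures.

V_out ≈ 7.46 V

Stage 2 presents R3+R4 = 443.0 Ω as a load on stage 1's tap.
Stage 1's lower leg becomes R2‖(R3+R4) = 434.3 Ω, so V_mid = 28.5 × 434.3/824.3 = 15.02 V.
Stage 2 is itself unloaded: V_out = V_mid × R4/(R3+R4) = 15.02 × 220/443.0 = 7.46 V.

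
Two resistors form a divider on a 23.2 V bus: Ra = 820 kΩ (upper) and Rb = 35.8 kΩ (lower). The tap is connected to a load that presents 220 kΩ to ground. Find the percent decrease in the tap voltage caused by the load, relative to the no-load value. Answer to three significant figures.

13.5 %

Unloaded V = 23.2 × 35.8/855.8 = 0.97051 V.
Loaded: Rb‖R_L = 30.79 kΩ, giving V = 23.2 × 30.79/850.8 = 0.83960 V.
Drop = (0.97051 − 0.83960) / 0.97051 = 13.5 %.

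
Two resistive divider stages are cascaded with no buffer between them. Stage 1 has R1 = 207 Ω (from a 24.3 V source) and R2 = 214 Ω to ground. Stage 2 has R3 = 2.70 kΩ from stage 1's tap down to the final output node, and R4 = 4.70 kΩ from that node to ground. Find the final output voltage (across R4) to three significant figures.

Stage 2 presents R3+R4 = 7400 Ω as a load on stage 1's tap.
Stage 1's lower leg becomes R2‖(R3+R4) = 208.0 Ω, so V_mid = 24.3 × 208.0/415.0 = 12.18 V.
Stage 2 is itself unloaded: V_out = V_mid × R4/(R3+R4) = 12.18 × 4700/7400 = 7.74 V.

V_out ≈ 7.74 V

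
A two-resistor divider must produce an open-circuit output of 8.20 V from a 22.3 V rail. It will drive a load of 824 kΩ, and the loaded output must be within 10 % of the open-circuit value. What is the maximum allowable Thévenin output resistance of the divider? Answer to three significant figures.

R_th ≤ 91.6 kΩ

Loading drop = R_th/(R_th + R_L) ≤ 0.100, so R_th ≤ R_L · ε/(1−ε) = 824 kΩ × 0.100/0.9000 = 91.6 kΩ.
(Any R1, R2 with R2/(R1+R2) = 0.368 and R1‖R2 ≤ 91.6 kΩ will meet the spec.)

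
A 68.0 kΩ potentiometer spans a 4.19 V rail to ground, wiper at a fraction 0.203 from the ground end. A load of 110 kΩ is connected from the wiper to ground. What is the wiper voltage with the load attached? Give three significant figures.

V ≈ 0.773 V

The wiper splits the pot into (1−α)R = 54.20 kΩ above and αR = 13.80 kΩ below.
Lower section ‖ load = 12.26 kΩ.
V_wiper = 4.19 × 12.26/(54.20 + 12.26) = 0.773 V.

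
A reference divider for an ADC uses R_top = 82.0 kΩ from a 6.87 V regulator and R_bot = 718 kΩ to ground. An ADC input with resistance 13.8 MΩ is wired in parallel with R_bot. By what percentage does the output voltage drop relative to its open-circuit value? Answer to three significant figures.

0.530 %

The divider's output (Thévenin) resistance is R_top‖R_bot = 73.59 kΩ.
Fractional drop under load = R_th/(R_th + R_L) = 73.59 / (73.59 + 13800) = 0.005305.
So the output falls by 0.530 %.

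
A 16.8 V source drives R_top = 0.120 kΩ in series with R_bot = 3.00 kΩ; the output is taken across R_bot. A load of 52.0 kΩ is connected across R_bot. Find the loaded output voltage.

The load sits in parallel with R_bot: R_bot‖R_L = (3000 × 52000) / (3000 + 52000) = 2836 Ω.
V_out = 16.8 × 2836 / (120 + 2836) = 16.8 × 2836/2956 = 16.1 V.

V_out ≈ 16.1 V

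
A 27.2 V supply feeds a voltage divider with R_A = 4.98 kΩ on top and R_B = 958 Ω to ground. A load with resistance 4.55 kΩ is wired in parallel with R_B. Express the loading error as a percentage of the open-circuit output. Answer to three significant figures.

15.0 %

Unloaded V = 27.2 × 958/5938 = 4.388 V.
Loaded: R_B‖R_L = 791.4 Ω, giving V = 27.2 × 791.4/5771 = 3.730 V.
Drop = (4.388 − 3.730) / 4.388 = 15.0 %.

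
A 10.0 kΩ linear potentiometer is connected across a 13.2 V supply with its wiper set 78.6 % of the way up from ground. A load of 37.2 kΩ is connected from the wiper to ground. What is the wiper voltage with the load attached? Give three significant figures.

V ≈ 9.93 V

The wiper splits the pot into (1−α)R = 2.140 kΩ above and αR = 7.860 kΩ below.
Lower section ‖ load = 6.489 kΩ.
V_wiper = 13.2 × 6.489/(2.140 + 6.489) = 9.93 V.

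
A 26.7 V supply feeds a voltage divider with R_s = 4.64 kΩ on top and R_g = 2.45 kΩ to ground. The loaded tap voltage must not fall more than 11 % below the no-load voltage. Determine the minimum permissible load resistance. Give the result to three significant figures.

Output resistance R_th = R_s‖R_g = (4.64 × 2.45)/7.090 = 1.603 kΩ.
The fractional drop is R_th/(R_th + R_L); requiring this ≤ 0.110 gives R_L ≥ R_th(1/0.110 − 1) = 1.603 × 8.091 = 13.0 kΩ.

R_L(min) ≈ 13.0 kΩ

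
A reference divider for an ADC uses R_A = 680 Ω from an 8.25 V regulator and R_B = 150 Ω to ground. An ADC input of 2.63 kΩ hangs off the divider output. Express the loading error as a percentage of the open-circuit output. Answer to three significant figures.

The divider's output (Thévenin) resistance is R_A‖R_B = 122.9 Ω.
Fractional drop under load = R_th/(R_th + R_L) = 122.9 / (122.9 + 2630) = 0.04464.
So the output falls by 4.46 %.

4.46 %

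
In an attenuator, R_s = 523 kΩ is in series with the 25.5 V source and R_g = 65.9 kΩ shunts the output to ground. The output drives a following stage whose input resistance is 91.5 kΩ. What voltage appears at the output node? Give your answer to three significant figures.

The load sits in parallel with R_g: R_g‖R_L = (65.9 × 91.5) / (65.9 + 91.5) = 38.31 kΩ.
V_out = 25.5 × 38.31 / (523 + 38.31) = 25.5 × 38.31/561.3 = 1.74 V.

V_out ≈ 1.74 V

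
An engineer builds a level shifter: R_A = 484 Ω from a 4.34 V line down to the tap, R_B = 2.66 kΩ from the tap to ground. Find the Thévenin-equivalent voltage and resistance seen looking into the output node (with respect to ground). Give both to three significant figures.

V_th is the open-circuit tap voltage: 4.34 × 2660/(484 + 2660) = 3.67 V.
With the supply zeroed, R_A and R_B appear in parallel from the tap: R_th = R_A‖R_B = (484 × 2660)/3144 = 409 Ω.

V_th = 3.67 V, R_th = 409 Ω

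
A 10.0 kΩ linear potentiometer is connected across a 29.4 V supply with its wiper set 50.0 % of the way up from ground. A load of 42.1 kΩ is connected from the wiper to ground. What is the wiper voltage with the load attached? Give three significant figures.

V ≈ 13.9 V

The wiper splits the pot into (1−α)R = 5.000 kΩ above and αR = 5.000 kΩ below.
Lower section ‖ load = 4.469 kΩ.
V_wiper = 29.4 × 4.469/(5.000 + 4.469) = 13.9 V.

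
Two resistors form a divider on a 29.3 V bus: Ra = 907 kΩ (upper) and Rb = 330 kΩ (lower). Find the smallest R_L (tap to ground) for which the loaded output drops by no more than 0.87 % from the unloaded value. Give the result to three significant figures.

R_L(min) ≈ 27.6 MΩ

Output resistance R_th = Ra‖Rb = (907 × 330)/1237 = 242.0 kΩ.
The fractional drop is R_th/(R_th + R_L); requiring this ≤ 0.00870 gives R_L ≥ R_th(1/0.00870 − 1) = 242.0 × 113.9 = 27.6 MΩ.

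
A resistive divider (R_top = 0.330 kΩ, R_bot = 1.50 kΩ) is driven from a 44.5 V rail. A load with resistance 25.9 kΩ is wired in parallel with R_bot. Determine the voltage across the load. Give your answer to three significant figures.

V_out ≈ 36.1 V

The load sits in parallel with R_bot: R_bot‖R_L = (1500 × 25900) / (1500 + 25900) = 1418 Ω.
V_out = 44.5 × 1418 / (330 + 1418) = 44.5 × 1418/1748 = 36.1 V.
(Unloaded it would have been 36.5 V.)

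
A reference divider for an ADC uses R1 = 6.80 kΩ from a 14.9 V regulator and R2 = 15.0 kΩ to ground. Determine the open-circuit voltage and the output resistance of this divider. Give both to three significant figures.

V_th is the open-circuit tap voltage: 14.9 × 15.0/(6.80 + 15.0) = 10.3 V.
With the supply zeroed, R1 and R2 appear in parallel from the tap: R_th = R1‖R2 = (6.80 × 15.0)/21.80 = 4.68 kΩ.

V_th = 10.3 V, R_th = 4.68 kΩ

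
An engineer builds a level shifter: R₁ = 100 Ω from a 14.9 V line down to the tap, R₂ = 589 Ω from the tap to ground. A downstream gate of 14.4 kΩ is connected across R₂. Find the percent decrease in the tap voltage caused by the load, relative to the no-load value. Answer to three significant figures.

0.590 %

The divider's output (Thévenin) resistance is R₁‖R₂ = 85.49 Ω.
Fractional drop under load = R_th/(R_th + R_L) = 85.49 / (85.49 + 14400) = 0.005902.
So the output falls by 0.590 %.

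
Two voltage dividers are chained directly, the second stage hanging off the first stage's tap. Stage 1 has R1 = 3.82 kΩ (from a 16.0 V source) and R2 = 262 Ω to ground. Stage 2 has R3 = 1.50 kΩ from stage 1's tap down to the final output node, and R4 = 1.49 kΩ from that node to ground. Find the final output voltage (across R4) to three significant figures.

V_out ≈ 0.473 V

Stage 2 presents R3+R4 = 2990 Ω as a load on stage 1's tap.
Stage 1's lower leg becomes R2‖(R3+R4) = 240.9 Ω, so V_mid = 16.0 × 240.9/4061 = 0.9491 V.
Stage 2 is itself unloaded: V_out = V_mid × R4/(R3+R4) = 0.9491 × 1490/2990 = 0.473 V.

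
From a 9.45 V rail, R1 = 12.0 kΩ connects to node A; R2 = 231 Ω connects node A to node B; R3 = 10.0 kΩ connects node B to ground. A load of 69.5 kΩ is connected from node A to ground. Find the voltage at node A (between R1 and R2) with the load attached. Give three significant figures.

V ≈ 4.03 V

Below node A the series string R2+R3 = 10230 Ω sits in parallel with the 69500 Ω load: 8918 Ω.
V_A = 9.45 × 8918/(12000 + 8918) = 4.03 V.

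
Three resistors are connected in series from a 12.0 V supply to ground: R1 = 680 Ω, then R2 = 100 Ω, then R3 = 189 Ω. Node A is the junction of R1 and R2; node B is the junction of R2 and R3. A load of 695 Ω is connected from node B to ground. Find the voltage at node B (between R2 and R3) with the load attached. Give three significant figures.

At node B, R3 is in parallel with the load: R3‖R_L = 148.6 Ω.
Below node A the resistance is R2 + (R3‖R_L) = 248.6 Ω, so V_A = 12.0 × 248.6/928.6 = 3.212 V.
Then V_B = V_A × (R3‖R_L)/(R2 + R3‖R_L) = 3.212 × 148.6/248.6 = 1.92 V.

V ≈ 1.92 V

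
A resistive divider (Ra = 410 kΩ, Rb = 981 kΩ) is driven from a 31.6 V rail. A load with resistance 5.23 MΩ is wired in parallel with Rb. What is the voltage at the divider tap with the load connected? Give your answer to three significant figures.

The load sits in parallel with Rb: Rb‖R_L = (981 × 5230) / (981 + 5230) = 826.1 kΩ.
V_out = 31.6 × 826.1 / (410 + 826.1) = 31.6 × 826.1/1236 = 21.1 V.
(Unloaded it would have been 22.3 V.)

V_out ≈ 21.1 V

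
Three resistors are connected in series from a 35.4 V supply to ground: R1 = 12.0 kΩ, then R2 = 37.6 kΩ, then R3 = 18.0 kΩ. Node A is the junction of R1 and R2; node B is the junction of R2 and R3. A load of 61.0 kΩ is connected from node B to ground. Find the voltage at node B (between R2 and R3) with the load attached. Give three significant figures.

V ≈ 7.75 V

At node B, R3 is in parallel with the load: R3‖R_L = 13.90 kΩ.
Below node A the resistance is R2 + (R3‖R_L) = 51.50 kΩ, so V_A = 35.4 × 51.50/63.50 = 28.71 V.
Then V_B = V_A × (R3‖R_L)/(R2 + R3‖R_L) = 28.71 × 13.90/51.50 = 7.75 V.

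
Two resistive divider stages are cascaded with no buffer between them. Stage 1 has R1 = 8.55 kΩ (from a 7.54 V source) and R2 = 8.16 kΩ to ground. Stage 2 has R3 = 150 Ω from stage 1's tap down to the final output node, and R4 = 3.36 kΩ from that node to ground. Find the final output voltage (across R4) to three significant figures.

V_out ≈ 1.61 V

Stage 2 presents R3+R4 = 3510 Ω as a load on stage 1's tap.
Stage 1's lower leg becomes R2‖(R3+R4) = 2454 Ω, so V_mid = 7.54 × 2454/11000 = 1.682 V.
Stage 2 is itself unloaded: V_out = V_mid × R4/(R3+R4) = 1.682 × 3360/3510 = 1.61 V.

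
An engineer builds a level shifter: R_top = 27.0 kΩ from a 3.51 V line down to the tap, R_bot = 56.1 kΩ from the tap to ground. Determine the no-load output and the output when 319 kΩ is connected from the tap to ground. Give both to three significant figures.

Open-circuit: V = 3.51 × 56.1/(27.0 + 56.1) = 2.37 V.
With the load, R_bot becomes R_bot‖R_L = 47.71 kΩ, so V = 3.51 × 47.71/74.71 = 2.24 V.

Unloaded: 2.37 V; loaded: 2.24 V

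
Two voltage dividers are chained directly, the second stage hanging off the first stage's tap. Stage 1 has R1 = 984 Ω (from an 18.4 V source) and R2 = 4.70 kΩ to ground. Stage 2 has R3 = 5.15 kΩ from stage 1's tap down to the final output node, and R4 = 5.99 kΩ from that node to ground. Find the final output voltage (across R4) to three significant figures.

Stage 2 presents R3+R4 = 11140 Ω as a load on stage 1's tap.
Stage 1's lower leg becomes R2‖(R3+R4) = 3305 Ω, so V_mid = 18.4 × 3305/4289 = 14.18 V.
Stage 2 is itself unloaded: V_out = V_mid × R4/(R3+R4) = 14.18 × 5990/11140 = 7.62 V.

V_out ≈ 7.62 V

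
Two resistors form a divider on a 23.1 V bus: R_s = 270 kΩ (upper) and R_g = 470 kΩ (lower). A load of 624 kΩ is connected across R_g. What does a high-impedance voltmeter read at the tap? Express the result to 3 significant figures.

V_out ≈ 11.5 V

The load sits in parallel with R_g: R_g‖R_L = (470 × 624) / (470 + 624) = 268.1 kΩ.
V_out = 23.1 × 268.1 / (270 + 268.1) = 23.1 × 268.1/538.1 = 11.5 V.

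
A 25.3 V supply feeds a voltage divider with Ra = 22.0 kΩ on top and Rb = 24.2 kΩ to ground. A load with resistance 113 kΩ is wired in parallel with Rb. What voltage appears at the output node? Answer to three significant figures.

V_out ≈ 12.0 V

The load sits in parallel with Rb: Rb‖R_L = (24.2 × 113) / (24.2 + 113) = 19.93 kΩ.
V_out = 25.3 × 19.93 / (22.0 + 19.93) = 25.3 × 19.93/41.93 = 12.0 V.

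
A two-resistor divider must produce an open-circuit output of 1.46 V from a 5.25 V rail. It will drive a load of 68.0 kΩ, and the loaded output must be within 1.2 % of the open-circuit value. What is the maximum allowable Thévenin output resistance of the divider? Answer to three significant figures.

R_th ≤ 826 Ω

Loading drop = R_th/(R_th + R_L) ≤ 0.0120, so R_th ≤ R_L · ε/(1−ε) = 68.0 kΩ × 0.0120/0.9880 = 826 Ω.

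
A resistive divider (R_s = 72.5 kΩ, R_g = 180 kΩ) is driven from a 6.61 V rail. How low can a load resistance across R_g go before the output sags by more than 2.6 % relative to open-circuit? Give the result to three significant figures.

Output resistance R_th = R_s‖R_g = (72.5 × 180)/252.5 = 51.68 kΩ.
The fractional drop is R_th/(R_th + R_L); requiring this ≤ 0.0260 gives R_L ≥ R_th(1/0.0260 − 1) = 51.68 × 37.46 = 1.94 MΩ.

R_L(min) ≈ 1.94 MΩ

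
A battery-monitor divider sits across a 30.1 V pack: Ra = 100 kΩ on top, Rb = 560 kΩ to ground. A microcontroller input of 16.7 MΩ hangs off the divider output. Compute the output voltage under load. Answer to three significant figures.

V_out ≈ 25.4 V

The load sits in parallel with Rb: Rb‖R_L = (560 × 16700) / (560 + 16700) = 541.8 kΩ.
V_out = 30.1 × 541.8 / (100 + 541.8) = 30.1 × 541.8/641.8 = 25.4 V.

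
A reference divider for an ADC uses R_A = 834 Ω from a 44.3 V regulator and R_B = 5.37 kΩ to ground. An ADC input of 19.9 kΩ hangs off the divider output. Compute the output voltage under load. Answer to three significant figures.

The load sits in parallel with R_B: R_B‖R_L = (5370 × 19900) / (5370 + 19900) = 4229 Ω.
V_out = 44.3 × 4229 / (834 + 4229) = 44.3 × 4229/5063 = 37.0 V.

V_out ≈ 37.0 V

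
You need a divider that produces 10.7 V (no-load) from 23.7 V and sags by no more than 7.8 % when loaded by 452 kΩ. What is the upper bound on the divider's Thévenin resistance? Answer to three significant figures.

R_th ≤ 38.2 kΩ

Loading drop = R_th/(R_th + R_L) ≤ 0.0780, so R_th ≤ R_L · ε/(1−ε) = 452 kΩ × 0.0780/0.9220 = 38.2 kΩ.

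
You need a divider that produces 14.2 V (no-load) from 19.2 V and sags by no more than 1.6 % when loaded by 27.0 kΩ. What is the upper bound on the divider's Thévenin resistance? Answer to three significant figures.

R_th ≤ 439 Ω

Loading drop = R_th/(R_th + R_L) ≤ 0.0160, so R_th ≤ R_L · ε/(1−ε) = 27.0 kΩ × 0.0160/0.9840 = 439 Ω.
(Any R1, R2 with R2/(R1+R2) = 0.740 and R1‖R2 ≤ 439 Ω will meet the spec.)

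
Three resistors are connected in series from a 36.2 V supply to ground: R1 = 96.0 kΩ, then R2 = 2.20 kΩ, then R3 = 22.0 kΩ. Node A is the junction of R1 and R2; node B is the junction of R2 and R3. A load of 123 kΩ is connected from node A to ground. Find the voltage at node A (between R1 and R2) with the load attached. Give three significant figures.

Below node A the series string R2+R3 = 24.20 kΩ sits in parallel with the 123 kΩ load: 20.22 kΩ.
V_A = 36.2 × 20.22/(96.0 + 20.22) = 6.30 V.

V ≈ 6.30 V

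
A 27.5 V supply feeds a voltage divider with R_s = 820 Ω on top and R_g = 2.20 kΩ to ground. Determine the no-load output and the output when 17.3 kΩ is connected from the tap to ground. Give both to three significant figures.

Open-circuit: V = 27.5 × 2200/(820 + 2200) = 20.0 V.
With the load, R_g becomes R_g‖R_L = 1952 Ω, so V = 27.5 × 1952/2772 = 19.4 V.

Unloaded: 20.0 V; loaded: 19.4 V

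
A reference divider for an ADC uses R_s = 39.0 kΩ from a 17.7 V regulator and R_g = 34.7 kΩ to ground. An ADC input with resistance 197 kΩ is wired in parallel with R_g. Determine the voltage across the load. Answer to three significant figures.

The load sits in parallel with R_g: R_g‖R_L = (34.7 × 197) / (34.7 + 197) = 29.50 kΩ.
V_out = 17.7 × 29.50 / (39.0 + 29.50) = 17.7 × 29.50/68.50 = 7.62 V.

V_out ≈ 7.62 V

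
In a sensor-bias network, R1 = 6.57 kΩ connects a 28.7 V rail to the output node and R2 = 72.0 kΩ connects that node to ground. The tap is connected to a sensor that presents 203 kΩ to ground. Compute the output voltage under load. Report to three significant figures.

V_out ≈ 25.5 V

The load sits in parallel with R2: R2‖R_L = (72.0 × 203) / (72.0 + 203) = 53.15 kΩ.
V_out = 28.7 × 53.15 / (6.57 + 53.15) = 28.7 × 53.15/59.72 = 25.5 V.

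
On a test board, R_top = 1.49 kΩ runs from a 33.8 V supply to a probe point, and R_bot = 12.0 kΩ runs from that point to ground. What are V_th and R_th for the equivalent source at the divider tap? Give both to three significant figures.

V_th = 30.1 V, R_th = 1.33 kΩ

V_th is the open-circuit tap voltage: 33.8 × 12.0/(1.49 + 12.0) = 30.1 V.
With the supply zeroed, R_top and R_bot appear in parallel from the tap: R_th = R_top‖R_bot = (1.49 × 12.0)/13.49 = 1.33 kΩ.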